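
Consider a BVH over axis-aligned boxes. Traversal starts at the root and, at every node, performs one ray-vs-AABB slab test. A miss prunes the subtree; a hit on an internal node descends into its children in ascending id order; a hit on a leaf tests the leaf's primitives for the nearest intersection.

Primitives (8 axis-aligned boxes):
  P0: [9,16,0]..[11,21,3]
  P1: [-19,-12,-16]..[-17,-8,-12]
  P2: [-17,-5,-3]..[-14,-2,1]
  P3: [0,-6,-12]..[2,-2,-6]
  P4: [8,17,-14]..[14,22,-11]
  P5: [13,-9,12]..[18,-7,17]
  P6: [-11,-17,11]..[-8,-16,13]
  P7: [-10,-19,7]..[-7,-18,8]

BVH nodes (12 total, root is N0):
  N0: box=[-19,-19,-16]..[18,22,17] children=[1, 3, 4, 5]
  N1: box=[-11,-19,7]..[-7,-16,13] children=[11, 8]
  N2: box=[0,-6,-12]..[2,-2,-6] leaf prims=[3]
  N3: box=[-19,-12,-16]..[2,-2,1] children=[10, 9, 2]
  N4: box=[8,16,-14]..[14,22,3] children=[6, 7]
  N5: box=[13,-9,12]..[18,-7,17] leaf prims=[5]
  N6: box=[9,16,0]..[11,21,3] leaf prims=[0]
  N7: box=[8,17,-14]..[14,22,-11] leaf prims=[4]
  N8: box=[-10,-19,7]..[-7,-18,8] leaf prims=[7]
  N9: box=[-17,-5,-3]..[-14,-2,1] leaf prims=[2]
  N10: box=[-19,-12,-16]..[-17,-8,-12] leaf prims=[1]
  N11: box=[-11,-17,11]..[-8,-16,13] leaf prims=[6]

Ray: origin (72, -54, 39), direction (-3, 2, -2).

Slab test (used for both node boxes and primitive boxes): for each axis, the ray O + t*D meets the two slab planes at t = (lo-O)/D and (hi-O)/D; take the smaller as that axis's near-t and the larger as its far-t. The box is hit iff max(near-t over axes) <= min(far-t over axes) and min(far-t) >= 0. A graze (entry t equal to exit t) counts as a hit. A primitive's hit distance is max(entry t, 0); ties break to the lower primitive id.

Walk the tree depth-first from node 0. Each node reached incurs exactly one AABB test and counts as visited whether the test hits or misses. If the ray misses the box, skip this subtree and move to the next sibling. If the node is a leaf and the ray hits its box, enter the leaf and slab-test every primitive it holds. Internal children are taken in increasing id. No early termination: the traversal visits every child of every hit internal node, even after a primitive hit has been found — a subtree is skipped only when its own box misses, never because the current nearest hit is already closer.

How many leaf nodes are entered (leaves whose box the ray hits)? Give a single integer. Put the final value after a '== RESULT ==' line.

Walk:
N0 x:[18,91/3] y:[35/2,38] z:[11,55/2] -> hit [18,55/2], descend [1, 3, 4, 5]
  N1 x:[79/3,83/3] y:[35/2,19] z:[13,16] -> miss, prune
  N3 x:[70/3,91/3] y:[21,26] z:[19,55/2] -> hit [70/3,26], descend [2, 9, 10]
    N2 x:[70/3,24] y:[24,26] z:[45/2,51/2] -> hit [24,24] leaf, test {P3@t=24}
    N9 x:[86/3,89/3] y:[49/2,26] z:[19,21] -> miss, prune
    N10 x:[89/3,91/3] y:[21,23] z:[51/2,55/2] -> miss, prune
  N4 x:[58/3,64/3] y:[35,38] z:[18,53/2] -> miss, prune
  N5 x:[18,59/3] y:[45/2,47/2] z:[11,27/2] -> miss, prune

order=[0, 1, 3, 2, 9, 10, 4, 5]  |boxes|=8  |leaves|=1  hit=P3

== RESULT ==
1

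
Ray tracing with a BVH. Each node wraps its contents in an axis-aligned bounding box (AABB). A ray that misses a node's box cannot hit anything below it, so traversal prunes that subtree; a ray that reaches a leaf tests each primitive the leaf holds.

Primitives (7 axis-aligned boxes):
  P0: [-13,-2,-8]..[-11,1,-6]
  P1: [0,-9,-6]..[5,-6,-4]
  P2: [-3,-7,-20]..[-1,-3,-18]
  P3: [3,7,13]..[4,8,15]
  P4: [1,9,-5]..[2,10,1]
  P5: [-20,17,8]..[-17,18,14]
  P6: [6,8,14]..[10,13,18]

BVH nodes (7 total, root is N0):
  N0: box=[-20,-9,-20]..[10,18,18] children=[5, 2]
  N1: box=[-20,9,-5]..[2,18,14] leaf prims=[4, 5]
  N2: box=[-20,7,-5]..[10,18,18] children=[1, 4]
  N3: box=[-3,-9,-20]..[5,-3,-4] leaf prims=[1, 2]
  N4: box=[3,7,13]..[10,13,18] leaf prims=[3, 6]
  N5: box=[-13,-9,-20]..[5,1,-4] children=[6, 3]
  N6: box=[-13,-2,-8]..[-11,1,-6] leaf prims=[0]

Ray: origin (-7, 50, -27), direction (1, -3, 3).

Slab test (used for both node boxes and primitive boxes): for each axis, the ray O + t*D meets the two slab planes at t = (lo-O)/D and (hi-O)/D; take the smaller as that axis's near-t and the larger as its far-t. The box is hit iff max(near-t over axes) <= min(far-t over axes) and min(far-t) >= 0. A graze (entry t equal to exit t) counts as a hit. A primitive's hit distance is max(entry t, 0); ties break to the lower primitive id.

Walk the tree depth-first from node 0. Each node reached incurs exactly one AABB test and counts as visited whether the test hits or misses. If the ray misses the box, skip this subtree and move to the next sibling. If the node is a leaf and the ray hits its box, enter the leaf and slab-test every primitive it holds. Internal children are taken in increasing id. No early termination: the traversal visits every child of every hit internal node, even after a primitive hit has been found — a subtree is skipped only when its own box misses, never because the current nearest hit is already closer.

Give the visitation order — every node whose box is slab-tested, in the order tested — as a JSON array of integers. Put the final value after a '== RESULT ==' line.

Traverse from the root:
N0 x:[-13,17] y:[32/3,59/3] z:[7/3,15] -> hit [32/3,15], descend [2, 5]
  N2 x:[-13,17] y:[32/3,43/3] z:[22/3,15] -> hit [32/3,43/3], descend [1, 4]
    N1 x:[-13,9] y:[32/3,41/3] z:[22/3,41/3] -> miss, prune
    N4 x:[10,17] y:[37/3,43/3] z:[40/3,15] -> hit [40/3,43/3] leaf, test {P3(miss), P6@t=41/3}
  N5 x:[-6,12] y:[49/3,59/3] z:[7/3,23/3] -> miss, prune

Visited [0, 2, 1, 4, 5]. Tests: 5 box, 1 leaf. Nearest: P6.

== RESULT ==
[0, 2, 1, 4, 5]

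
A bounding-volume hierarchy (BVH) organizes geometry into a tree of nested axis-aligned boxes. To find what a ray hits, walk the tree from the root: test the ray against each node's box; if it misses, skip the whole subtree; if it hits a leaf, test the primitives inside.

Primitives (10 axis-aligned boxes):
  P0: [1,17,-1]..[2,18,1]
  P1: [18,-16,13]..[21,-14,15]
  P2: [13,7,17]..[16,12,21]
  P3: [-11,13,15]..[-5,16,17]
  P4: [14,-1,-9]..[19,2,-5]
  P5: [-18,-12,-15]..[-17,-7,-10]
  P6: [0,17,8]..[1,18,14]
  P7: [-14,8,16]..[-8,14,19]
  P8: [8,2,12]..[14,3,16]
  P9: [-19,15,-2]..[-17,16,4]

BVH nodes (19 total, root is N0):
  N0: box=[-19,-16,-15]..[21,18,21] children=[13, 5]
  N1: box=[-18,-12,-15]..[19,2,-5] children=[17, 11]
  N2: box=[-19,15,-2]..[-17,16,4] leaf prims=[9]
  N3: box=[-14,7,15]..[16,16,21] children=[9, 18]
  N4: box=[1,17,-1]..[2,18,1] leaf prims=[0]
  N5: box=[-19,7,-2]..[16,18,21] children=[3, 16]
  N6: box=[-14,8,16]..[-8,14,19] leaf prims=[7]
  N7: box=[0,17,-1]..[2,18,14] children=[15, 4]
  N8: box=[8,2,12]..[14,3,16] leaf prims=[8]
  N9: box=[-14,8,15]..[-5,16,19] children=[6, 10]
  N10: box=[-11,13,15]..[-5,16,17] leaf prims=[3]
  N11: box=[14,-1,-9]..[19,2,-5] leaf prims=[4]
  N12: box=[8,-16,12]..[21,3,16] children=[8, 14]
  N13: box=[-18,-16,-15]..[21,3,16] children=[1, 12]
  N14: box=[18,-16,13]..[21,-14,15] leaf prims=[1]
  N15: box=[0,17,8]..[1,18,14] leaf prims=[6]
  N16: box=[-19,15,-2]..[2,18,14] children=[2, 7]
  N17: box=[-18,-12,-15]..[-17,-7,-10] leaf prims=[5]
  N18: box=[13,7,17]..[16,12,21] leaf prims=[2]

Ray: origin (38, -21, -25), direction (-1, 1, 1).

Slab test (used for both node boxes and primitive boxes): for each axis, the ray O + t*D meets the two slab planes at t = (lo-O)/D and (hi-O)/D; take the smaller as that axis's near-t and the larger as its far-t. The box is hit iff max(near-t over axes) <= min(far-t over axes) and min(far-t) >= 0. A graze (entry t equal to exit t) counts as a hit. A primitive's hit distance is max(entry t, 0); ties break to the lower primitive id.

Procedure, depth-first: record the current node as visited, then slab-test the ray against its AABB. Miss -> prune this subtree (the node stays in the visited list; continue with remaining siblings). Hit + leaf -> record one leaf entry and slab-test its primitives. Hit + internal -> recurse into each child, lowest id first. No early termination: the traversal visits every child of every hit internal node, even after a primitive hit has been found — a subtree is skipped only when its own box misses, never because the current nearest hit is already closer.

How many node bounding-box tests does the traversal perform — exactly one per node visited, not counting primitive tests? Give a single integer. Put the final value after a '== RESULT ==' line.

Traverse from the root:
N0 x:[17,57] y:[5,39] z:[10,46] -> hit [17,39], descend [5, 13]
  N5 x:[22,57] y:[28,39] z:[23,46] -> hit [28,39], descend [3, 16]
    N3 x:[22,52] y:[28,37] z:[40,46] -> miss, prune
    N16 x:[36,57] y:[36,39] z:[23,39] -> hit [36,39], descend [2, 7]
      N2 x:[55,57] y:[36,37] z:[23,29] -> miss, prune
      N7 x:[36,38] y:[38,39] z:[24,39] -> hit [38,38], descend [4, 15]
        N4 x:[36,37] y:[38,39] z:[24,26] -> miss, prune
        N15 x:[37,38] y:[38,39] z:[33,39] -> hit [38,38] leaf, test {P6@t=38}
  N13 x:[17,56] y:[5,24] z:[10,41] -> hit [17,24], descend [1, 12]
    N1 x:[19,56] y:[9,23] z:[10,20] -> hit [19,20], descend [11, 17]
      N11 x:[19,24] y:[20,23] z:[16,20] -> hit [20,20] leaf, test {P4@t=20}
      N17 x:[55,56] y:[9,14] z:[10,15] -> miss, prune
    N12 x:[17,30] y:[5,24] z:[37,41] -> miss, prune

order=[0, 5, 3, 16, 2, 7, 4, 15, 13, 1, 11, 17, 12]  |boxes|=13  |leaves|=2  hit=P4

== RESULT ==
13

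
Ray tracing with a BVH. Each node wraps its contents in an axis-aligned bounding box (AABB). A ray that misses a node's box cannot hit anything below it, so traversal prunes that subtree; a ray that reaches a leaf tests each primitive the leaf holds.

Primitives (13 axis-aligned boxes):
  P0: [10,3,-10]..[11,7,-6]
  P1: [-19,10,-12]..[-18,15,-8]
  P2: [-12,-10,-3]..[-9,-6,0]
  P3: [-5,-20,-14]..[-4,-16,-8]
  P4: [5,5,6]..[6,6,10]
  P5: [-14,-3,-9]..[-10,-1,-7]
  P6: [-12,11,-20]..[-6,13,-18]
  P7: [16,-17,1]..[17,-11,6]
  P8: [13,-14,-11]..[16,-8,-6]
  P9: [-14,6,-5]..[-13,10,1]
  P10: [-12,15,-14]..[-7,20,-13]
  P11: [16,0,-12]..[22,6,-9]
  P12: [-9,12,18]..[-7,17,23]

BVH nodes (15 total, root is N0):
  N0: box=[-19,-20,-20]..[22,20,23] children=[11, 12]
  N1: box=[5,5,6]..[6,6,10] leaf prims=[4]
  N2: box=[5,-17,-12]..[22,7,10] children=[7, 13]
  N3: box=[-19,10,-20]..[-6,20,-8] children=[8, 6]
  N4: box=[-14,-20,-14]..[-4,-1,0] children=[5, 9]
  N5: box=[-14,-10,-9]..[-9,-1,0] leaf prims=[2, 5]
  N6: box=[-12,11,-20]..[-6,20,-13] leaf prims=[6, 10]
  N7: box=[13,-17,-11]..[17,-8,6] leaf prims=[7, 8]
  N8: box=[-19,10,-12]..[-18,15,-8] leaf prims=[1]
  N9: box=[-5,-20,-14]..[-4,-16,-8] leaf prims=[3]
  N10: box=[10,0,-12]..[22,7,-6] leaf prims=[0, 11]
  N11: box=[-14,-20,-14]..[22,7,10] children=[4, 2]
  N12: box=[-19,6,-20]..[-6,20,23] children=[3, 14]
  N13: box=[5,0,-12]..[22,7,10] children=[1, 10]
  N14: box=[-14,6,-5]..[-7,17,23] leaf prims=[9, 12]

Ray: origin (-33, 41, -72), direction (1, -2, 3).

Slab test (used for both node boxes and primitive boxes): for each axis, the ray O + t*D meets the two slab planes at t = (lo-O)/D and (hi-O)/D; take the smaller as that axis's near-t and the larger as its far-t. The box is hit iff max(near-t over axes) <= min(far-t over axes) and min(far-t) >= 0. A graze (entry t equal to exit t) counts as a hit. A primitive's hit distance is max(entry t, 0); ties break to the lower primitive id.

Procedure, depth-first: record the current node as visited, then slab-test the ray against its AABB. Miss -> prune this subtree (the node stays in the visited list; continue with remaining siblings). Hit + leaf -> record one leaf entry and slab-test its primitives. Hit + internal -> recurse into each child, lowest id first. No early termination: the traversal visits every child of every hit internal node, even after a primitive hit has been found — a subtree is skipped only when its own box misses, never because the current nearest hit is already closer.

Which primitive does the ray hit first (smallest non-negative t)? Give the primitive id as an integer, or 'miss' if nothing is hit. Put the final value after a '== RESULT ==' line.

Trace the traversal:
N0 x:[14,55] y:[21/2,61/2] z:[52/3,95/3] -> hit [52/3,61/2], descend [11, 12]
  N11 x:[19,55] y:[17,61/2] z:[58/3,82/3] -> hit [58/3,82/3], descend [2, 4]
    N2 x:[38,55] y:[17,29] z:[20,82/3] -> miss, prune
    N4 x:[19,29] y:[21,61/2] z:[58/3,24] -> hit [21,24], descend [5, 9]
      N5 x:[19,24] y:[21,51/2] z:[21,24] -> hit [21,24] leaf, test {P2@t=47/2, P5@t=21}
      N9 x:[28,29] y:[57/2,61/2] z:[58/3,64/3] -> miss, prune
  N12 x:[14,27] y:[21/2,35/2] z:[52/3,95/3] -> hit [52/3,35/2], descend [3, 14]
    N3 x:[14,27] y:[21/2,31/2] z:[52/3,64/3] -> miss, prune
    N14 x:[19,26] y:[12,35/2] z:[67/3,95/3] -> miss, prune

order=[0, 11, 2, 4, 5, 9, 12, 3, 14]  |boxes|=9  |leaves|=1  hit=P5

== RESULT ==
5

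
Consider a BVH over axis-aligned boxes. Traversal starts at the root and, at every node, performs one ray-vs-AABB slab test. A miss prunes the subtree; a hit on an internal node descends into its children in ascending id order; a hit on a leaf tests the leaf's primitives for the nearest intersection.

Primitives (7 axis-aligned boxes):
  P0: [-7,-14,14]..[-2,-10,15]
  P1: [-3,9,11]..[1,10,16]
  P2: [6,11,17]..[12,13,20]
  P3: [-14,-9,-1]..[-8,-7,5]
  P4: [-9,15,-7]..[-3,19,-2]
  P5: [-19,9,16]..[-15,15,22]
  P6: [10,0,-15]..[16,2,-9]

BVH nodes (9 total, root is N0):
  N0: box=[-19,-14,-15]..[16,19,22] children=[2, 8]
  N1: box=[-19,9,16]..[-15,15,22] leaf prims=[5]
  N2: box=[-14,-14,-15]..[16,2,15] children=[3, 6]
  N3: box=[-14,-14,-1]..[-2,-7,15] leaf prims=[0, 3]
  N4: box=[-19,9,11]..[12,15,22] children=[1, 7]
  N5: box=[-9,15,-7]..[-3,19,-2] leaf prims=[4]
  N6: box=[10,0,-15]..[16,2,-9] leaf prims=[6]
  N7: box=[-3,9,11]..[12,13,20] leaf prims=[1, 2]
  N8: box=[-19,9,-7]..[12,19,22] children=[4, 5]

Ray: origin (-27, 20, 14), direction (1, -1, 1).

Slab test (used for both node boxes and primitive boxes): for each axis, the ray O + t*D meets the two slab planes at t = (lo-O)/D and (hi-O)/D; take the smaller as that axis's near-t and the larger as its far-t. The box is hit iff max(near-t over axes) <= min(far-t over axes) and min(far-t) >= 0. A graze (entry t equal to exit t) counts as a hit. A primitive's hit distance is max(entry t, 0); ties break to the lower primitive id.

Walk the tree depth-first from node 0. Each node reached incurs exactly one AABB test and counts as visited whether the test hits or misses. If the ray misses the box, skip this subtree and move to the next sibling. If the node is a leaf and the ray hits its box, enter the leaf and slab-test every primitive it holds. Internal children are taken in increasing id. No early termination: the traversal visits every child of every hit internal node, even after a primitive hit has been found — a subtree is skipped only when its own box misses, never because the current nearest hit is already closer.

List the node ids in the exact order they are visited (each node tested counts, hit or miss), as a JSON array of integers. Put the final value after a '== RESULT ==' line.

Traverse from the root:
N0 x:[8,43] y:[1,34] z:[-29,8] -> hit [8,8], descend [2, 8]
  N2 x:[13,43] y:[18,34] z:[-29,1] -> miss, prune
  N8 x:[8,39] y:[1,11] z:[-21,8] -> hit [8,8], descend [4, 5]
    N4 x:[8,39] y:[5,11] z:[-3,8] -> hit [8,8], descend [1, 7]
      N1 x:[8,12] y:[5,11] z:[2,8] -> hit [8,8] leaf, test {P5@t=8}
      N7 x:[24,39] y:[7,11] z:[-3,6] -> miss, prune
    N5 x:[18,24] y:[1,5] z:[-21,-16] -> miss, prune

7 AABB tests over nodes [0, 2, 8, 4, 1, 7, 5]; 1 leaf entered; closest P5.

== RESULT ==
[0, 2, 8, 4, 1, 7, 5]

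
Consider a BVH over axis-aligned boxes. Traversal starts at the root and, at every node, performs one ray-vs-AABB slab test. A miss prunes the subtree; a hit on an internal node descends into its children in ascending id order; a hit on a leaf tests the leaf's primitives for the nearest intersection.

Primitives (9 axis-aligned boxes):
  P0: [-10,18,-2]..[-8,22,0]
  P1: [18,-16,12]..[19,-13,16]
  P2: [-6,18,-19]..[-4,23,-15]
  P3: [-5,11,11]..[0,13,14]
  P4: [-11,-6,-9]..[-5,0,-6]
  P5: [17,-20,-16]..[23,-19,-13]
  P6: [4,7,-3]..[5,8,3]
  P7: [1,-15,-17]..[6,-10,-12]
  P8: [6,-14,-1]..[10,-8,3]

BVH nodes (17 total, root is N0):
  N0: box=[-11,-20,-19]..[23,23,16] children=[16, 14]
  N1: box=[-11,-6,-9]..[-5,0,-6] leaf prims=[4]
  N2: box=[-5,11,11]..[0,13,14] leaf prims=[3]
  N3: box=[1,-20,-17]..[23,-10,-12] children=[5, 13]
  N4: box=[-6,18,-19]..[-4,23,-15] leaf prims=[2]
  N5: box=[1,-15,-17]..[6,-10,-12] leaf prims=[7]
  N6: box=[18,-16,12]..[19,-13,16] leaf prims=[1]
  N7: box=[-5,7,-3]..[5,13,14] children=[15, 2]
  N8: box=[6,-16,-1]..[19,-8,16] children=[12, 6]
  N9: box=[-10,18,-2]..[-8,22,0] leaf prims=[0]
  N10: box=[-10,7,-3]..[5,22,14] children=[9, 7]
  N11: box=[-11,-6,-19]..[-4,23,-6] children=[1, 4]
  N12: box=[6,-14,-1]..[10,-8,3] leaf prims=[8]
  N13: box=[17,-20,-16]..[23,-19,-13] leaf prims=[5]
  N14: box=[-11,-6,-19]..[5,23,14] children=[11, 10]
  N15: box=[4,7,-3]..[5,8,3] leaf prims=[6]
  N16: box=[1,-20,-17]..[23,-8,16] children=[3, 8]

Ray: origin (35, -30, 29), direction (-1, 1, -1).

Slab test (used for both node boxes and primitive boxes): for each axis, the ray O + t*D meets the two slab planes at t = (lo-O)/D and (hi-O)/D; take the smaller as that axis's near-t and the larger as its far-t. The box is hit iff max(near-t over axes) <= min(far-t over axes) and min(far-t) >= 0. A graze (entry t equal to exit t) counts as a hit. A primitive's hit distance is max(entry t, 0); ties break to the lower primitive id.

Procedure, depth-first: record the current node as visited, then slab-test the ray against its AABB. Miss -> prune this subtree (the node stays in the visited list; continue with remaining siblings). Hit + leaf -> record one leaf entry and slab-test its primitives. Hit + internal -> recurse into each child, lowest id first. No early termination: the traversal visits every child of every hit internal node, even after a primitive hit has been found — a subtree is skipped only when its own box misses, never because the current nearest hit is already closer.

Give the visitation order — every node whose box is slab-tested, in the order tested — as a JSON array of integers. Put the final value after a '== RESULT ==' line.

Trace the traversal:
N0 x:[12,46] y:[10,53] z:[13,48] -> hit [13,46], descend [14, 16]
  N14 x:[30,46] y:[24,53] z:[15,48] -> hit [30,46], descend [10, 11]
    N10 x:[30,45] y:[37,52] z:[15,32] -> miss, prune
    N11 x:[39,46] y:[24,53] z:[35,48] -> hit [39,46], descend [1, 4]
      N1 x:[40,46] y:[24,30] z:[35,38] -> miss, prune
      N4 x:[39,41] y:[48,53] z:[44,48] -> miss, prune
  N16 x:[12,34] y:[10,22] z:[13,46] -> hit [13,22], descend [3, 8]
    N3 x:[12,34] y:[10,20] z:[41,46] -> miss, prune
    N8 x:[16,29] y:[14,22] z:[13,30] -> hit [16,22], descend [6, 12]
      N6 x:[16,17] y:[14,17] z:[13,17] -> hit [16,17] leaf, test {P1@t=16}
      N12 x:[25,29] y:[16,22] z:[26,30] -> miss, prune

Summary -> nodes [0, 14, 10, 11, 1, 4, 16, 3, 8, 6, 12]; box-tests=11; leaf-entries=1; first=P1

== RESULT ==
[0, 14, 10, 11, 1, 4, 16, 3, 8, 6, 12]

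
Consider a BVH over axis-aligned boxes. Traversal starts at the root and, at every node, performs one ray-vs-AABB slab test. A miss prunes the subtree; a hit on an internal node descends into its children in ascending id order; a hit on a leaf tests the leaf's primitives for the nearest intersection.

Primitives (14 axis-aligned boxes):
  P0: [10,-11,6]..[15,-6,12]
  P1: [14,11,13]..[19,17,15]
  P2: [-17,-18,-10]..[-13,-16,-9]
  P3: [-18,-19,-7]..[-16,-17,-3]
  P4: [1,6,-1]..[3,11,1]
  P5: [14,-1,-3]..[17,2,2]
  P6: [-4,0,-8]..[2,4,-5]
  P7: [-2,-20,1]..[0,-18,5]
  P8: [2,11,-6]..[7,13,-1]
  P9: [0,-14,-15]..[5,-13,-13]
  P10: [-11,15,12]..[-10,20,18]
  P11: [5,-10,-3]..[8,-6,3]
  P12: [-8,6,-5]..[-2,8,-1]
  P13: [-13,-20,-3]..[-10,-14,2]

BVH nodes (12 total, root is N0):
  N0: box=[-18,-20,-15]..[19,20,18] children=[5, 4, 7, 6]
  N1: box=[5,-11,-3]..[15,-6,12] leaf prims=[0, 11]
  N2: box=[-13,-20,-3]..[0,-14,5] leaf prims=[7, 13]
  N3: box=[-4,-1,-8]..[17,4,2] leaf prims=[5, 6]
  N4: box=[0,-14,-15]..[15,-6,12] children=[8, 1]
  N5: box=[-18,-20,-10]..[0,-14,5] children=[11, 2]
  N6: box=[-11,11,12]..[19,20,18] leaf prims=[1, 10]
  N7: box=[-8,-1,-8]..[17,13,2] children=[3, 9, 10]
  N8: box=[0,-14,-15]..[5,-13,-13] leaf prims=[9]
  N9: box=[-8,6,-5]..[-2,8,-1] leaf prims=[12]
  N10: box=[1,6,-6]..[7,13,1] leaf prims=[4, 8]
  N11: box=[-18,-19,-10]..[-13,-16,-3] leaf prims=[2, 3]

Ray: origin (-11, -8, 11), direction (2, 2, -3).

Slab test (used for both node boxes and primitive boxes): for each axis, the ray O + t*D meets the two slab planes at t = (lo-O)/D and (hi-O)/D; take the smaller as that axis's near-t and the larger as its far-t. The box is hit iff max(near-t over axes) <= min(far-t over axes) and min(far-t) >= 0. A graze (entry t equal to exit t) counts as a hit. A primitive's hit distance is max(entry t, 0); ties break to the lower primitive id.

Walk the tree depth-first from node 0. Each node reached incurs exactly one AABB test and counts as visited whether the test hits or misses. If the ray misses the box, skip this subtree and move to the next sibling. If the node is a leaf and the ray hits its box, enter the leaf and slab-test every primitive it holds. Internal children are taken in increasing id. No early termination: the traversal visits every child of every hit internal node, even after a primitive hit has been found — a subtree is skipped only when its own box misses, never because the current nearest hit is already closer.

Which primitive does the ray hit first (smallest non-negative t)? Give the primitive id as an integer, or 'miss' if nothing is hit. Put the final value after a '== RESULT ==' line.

Trace the traversal:
N0 x:[-7/2,15] y:[-6,14] z:[-7/3,26/3] -> hit [-7/3,26/3], descend [4, 5, 6, 7]
  N4 x:[11/2,13] y:[-3,1] z:[-1/3,26/3] -> miss, prune
  N5 x:[-7/2,11/2] y:[-6,-3] z:[2,7] -> miss, prune
  N6 x:[0,15] y:[19/2,14] z:[-7/3,-1/3] -> miss, prune
  N7 x:[3/2,14] y:[7/2,21/2] z:[3,19/3] -> hit [7/2,19/3], descend [3, 9, 10]
    N3 x:[7/2,14] y:[7/2,6] z:[3,19/3] -> hit [7/2,6] leaf, test {P5(miss), P6@t=16/3}
    N9 x:[3/2,9/2] y:[7,8] z:[4,16/3] -> miss, prune
    N10 x:[6,9] y:[7,21/2] z:[10/3,17/3] -> miss, prune

8 AABB tests over nodes [0, 4, 5, 6, 7, 3, 9, 10]; 1 leaf entered; closest P6.

== RESULT ==
6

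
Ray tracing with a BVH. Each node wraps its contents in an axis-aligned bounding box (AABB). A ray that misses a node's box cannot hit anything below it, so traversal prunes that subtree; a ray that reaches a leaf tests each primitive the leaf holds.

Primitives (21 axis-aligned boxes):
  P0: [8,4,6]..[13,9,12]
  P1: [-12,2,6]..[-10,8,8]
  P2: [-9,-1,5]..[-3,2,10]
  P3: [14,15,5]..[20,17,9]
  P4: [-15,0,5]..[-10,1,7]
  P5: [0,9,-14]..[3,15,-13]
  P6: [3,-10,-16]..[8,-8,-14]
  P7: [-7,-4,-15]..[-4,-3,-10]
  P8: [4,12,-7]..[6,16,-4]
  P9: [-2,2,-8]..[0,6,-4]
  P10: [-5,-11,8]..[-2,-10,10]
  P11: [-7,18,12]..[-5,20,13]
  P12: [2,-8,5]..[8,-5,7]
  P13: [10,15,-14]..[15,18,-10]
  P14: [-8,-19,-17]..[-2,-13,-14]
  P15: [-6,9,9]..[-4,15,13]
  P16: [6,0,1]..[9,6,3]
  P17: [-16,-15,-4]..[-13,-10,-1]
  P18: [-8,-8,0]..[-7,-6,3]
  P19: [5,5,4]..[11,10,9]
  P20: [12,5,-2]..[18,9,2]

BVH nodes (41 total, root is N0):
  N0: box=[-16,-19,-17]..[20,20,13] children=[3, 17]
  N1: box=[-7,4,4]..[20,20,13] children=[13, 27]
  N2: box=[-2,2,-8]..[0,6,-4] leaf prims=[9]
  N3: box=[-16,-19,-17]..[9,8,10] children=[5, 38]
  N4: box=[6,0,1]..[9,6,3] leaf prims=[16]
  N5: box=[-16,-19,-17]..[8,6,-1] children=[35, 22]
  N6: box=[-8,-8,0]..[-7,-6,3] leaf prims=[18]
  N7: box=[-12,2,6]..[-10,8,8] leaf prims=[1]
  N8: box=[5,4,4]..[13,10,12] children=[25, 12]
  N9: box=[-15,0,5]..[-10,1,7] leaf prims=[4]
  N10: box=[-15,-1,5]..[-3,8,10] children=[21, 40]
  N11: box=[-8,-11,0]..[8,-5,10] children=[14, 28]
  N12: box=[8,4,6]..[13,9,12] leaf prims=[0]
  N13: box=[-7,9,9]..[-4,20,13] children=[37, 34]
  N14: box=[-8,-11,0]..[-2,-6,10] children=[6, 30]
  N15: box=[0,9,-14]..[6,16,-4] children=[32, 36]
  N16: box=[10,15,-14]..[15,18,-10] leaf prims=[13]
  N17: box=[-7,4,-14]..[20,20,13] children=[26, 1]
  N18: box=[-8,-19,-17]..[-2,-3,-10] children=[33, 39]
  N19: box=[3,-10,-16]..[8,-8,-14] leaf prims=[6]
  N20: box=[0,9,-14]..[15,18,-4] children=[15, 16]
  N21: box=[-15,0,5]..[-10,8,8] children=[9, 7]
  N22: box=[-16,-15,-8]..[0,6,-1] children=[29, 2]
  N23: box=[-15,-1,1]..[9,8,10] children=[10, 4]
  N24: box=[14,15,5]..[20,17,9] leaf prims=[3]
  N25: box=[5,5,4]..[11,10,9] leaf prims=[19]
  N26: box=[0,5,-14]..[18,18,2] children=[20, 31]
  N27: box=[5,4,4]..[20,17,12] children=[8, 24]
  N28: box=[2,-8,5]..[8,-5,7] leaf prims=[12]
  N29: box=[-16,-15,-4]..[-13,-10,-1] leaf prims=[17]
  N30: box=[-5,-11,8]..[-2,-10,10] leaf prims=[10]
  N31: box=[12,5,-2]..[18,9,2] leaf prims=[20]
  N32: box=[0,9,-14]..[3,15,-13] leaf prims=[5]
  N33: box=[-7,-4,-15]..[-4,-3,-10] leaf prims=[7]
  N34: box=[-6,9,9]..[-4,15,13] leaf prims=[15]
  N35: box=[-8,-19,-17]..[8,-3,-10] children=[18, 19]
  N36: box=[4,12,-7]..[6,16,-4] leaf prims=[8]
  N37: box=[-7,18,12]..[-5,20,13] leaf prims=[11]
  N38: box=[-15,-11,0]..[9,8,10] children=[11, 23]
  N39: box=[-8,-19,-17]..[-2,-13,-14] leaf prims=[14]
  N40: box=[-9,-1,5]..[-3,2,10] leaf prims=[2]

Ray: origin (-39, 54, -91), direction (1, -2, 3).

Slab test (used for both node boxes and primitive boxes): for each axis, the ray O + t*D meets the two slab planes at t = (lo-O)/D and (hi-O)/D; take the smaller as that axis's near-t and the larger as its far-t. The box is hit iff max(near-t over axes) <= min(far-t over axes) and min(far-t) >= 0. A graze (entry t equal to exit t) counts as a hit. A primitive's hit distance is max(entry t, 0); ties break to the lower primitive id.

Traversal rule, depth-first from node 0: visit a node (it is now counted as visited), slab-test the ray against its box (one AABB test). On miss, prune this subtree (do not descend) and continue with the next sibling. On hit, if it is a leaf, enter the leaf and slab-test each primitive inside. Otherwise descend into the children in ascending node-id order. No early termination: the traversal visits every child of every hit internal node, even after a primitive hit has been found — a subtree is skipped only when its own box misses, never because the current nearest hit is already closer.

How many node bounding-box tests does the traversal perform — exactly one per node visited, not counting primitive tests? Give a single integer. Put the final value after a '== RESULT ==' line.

Walk:
N0 x:[23,59] y:[17,73/2] z:[74/3,104/3] -> hit [74/3,104/3], descend [3, 17]
  N3 x:[23,48] y:[23,73/2] z:[74/3,101/3] -> hit [74/3,101/3], descend [5, 38]
    N5 x:[23,47] y:[24,73/2] z:[74/3,30] -> hit [74/3,30], descend [22, 35]
      N22 x:[23,39] y:[24,69/2] z:[83/3,30] -> hit [83/3,30], descend [2, 29]
        N2 x:[37,39] y:[24,26] z:[83/3,29] -> miss, prune
        N29 x:[23,26] y:[32,69/2] z:[29,30] -> miss, prune
      N35 x:[31,47] y:[57/2,73/2] z:[74/3,27] -> miss, prune
    N38 x:[24,48] y:[23,65/2] z:[91/3,101/3] -> hit [91/3,65/2], descend [11, 23]
      N11 x:[31,47] y:[59/2,65/2] z:[91/3,101/3] -> hit [31,65/2], descend [14, 28]
        N14 x:[31,37] y:[30,65/2] z:[91/3,101/3] -> hit [31,65/2], descend [6, 30]
          N6 x:[31,32] y:[30,31] z:[91/3,94/3] -> hit [31,31] leaf, test {P18@t=31}
          N30 x:[34,37] y:[32,65/2] z:[33,101/3] -> miss, prune
        N28 x:[41,47] y:[59/2,31] z:[32,98/3] -> miss, prune
      N23 x:[24,48] y:[23,55/2] z:[92/3,101/3] -> miss, prune
  N17 x:[32,59] y:[17,25] z:[77/3,104/3] -> miss, prune

15 AABB tests over nodes [0, 3, 5, 22, 2, 29, 35, 38, 11, 14, 6, 30, 28, 23, 17]; 1 leaf entered; closest P18.

== RESULT ==
15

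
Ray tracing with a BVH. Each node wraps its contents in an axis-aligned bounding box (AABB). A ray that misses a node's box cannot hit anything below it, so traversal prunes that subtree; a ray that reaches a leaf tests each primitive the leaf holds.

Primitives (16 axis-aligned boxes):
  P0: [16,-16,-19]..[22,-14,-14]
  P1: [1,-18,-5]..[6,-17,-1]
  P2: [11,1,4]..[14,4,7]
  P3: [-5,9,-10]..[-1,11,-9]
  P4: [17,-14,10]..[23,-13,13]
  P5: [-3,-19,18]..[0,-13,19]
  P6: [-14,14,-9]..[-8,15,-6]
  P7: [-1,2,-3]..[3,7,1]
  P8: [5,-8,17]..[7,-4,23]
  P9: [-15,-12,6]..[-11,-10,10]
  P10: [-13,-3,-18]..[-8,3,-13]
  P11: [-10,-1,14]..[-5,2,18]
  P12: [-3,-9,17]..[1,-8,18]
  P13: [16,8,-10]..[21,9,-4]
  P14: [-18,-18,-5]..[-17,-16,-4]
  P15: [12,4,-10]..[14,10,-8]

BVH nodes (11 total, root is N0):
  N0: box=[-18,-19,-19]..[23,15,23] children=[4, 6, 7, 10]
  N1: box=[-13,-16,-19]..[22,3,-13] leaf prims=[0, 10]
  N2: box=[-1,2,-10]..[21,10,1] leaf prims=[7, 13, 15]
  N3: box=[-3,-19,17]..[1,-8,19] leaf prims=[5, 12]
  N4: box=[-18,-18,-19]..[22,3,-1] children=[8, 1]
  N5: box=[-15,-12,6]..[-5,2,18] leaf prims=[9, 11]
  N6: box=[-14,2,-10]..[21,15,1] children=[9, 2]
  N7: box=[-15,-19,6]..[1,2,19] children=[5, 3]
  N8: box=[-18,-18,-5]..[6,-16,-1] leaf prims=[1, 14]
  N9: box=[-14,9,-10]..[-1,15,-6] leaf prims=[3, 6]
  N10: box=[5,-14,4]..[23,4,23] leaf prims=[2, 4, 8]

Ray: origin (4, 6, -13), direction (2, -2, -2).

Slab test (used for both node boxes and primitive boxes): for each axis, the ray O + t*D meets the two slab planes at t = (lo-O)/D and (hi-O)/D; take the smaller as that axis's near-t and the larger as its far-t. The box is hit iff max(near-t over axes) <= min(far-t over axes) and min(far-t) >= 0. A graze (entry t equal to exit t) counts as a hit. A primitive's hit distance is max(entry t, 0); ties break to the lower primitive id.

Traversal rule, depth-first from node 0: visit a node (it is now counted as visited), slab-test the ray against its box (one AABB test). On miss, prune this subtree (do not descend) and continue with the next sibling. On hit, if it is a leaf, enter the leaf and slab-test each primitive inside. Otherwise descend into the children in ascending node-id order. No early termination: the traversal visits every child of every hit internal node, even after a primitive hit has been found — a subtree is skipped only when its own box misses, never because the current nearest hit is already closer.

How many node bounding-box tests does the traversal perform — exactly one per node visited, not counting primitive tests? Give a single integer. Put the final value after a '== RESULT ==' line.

Walk:
N0 x:[-11,19/2] y:[-9/2,25/2] z:[-18,3] -> hit [-9/2,3], descend [4, 6, 7, 10]
  N4 x:[-11,9] y:[3/2,12] z:[-6,3] -> hit [3/2,3], descend [1, 8]
    N1 x:[-17/2,9] y:[3/2,11] z:[0,3] -> hit [3/2,3] leaf, test {P0(miss), P10(miss)}
    N8 x:[-11,1] y:[11,12] z:[-6,-4] -> miss, prune
  N6 x:[-9,17/2] y:[-9/2,2] z:[-7,-3/2] -> miss, prune
  N7 x:[-19/2,-3/2] y:[2,25/2] z:[-16,-19/2] -> miss, prune
  N10 x:[1/2,19/2] y:[1,10] z:[-18,-17/2] -> miss, prune

order=[0, 4, 1, 8, 6, 7, 10]  |boxes|=7  |leaves|=1  hit=miss

== RESULT ==
7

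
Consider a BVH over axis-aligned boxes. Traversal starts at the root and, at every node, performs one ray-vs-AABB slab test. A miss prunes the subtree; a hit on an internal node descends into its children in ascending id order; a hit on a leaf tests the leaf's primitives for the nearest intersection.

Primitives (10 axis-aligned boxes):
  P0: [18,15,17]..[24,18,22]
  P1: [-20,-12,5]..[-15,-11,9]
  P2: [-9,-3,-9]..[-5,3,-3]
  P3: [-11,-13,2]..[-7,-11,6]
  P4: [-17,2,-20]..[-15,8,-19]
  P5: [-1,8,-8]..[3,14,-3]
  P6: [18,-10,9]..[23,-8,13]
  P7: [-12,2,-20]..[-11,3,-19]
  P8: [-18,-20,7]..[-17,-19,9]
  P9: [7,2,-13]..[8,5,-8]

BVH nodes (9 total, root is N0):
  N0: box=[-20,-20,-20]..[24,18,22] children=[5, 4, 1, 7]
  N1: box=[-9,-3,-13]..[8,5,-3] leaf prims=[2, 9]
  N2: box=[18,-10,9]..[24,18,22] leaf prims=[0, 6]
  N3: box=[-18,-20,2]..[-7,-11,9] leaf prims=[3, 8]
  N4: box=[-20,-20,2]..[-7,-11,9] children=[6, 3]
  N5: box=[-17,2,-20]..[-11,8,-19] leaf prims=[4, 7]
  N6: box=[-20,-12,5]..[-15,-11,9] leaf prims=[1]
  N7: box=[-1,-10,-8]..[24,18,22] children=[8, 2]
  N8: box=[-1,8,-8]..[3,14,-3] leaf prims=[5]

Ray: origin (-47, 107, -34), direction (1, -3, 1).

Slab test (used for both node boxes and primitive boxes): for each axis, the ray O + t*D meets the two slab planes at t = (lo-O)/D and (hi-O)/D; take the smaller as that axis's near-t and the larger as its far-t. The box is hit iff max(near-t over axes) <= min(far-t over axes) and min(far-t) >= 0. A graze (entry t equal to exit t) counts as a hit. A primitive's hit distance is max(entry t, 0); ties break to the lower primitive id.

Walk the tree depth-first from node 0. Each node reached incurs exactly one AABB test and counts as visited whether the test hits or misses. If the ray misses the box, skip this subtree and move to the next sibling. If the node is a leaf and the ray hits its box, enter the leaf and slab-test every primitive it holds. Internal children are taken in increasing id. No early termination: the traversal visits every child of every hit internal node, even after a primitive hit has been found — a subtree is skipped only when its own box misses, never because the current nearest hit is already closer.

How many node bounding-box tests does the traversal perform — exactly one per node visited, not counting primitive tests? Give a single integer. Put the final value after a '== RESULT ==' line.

Traverse from the root:
N0 x:[27,71] y:[89/3,127/3] z:[14,56] -> hit [89/3,127/3], descend [1, 4, 5, 7]
  N1 x:[38,55] y:[34,110/3] z:[21,31] -> miss, prune
  N4 x:[27,40] y:[118/3,127/3] z:[36,43] -> hit [118/3,40], descend [3, 6]
    N3 x:[29,40] y:[118/3,127/3] z:[36,43] -> hit [118/3,40] leaf, test {P3@t=118/3, P8(miss)}
    N6 x:[27,32] y:[118/3,119/3] z:[39,43] -> miss, prune
  N5 x:[30,36] y:[33,35] z:[14,15] -> miss, prune
  N7 x:[46,71] y:[89/3,39] z:[26,56] -> miss, prune

7 AABB tests over nodes [0, 1, 4, 3, 6, 5, 7]; 1 leaf entered; closest P3.

== RESULT ==
7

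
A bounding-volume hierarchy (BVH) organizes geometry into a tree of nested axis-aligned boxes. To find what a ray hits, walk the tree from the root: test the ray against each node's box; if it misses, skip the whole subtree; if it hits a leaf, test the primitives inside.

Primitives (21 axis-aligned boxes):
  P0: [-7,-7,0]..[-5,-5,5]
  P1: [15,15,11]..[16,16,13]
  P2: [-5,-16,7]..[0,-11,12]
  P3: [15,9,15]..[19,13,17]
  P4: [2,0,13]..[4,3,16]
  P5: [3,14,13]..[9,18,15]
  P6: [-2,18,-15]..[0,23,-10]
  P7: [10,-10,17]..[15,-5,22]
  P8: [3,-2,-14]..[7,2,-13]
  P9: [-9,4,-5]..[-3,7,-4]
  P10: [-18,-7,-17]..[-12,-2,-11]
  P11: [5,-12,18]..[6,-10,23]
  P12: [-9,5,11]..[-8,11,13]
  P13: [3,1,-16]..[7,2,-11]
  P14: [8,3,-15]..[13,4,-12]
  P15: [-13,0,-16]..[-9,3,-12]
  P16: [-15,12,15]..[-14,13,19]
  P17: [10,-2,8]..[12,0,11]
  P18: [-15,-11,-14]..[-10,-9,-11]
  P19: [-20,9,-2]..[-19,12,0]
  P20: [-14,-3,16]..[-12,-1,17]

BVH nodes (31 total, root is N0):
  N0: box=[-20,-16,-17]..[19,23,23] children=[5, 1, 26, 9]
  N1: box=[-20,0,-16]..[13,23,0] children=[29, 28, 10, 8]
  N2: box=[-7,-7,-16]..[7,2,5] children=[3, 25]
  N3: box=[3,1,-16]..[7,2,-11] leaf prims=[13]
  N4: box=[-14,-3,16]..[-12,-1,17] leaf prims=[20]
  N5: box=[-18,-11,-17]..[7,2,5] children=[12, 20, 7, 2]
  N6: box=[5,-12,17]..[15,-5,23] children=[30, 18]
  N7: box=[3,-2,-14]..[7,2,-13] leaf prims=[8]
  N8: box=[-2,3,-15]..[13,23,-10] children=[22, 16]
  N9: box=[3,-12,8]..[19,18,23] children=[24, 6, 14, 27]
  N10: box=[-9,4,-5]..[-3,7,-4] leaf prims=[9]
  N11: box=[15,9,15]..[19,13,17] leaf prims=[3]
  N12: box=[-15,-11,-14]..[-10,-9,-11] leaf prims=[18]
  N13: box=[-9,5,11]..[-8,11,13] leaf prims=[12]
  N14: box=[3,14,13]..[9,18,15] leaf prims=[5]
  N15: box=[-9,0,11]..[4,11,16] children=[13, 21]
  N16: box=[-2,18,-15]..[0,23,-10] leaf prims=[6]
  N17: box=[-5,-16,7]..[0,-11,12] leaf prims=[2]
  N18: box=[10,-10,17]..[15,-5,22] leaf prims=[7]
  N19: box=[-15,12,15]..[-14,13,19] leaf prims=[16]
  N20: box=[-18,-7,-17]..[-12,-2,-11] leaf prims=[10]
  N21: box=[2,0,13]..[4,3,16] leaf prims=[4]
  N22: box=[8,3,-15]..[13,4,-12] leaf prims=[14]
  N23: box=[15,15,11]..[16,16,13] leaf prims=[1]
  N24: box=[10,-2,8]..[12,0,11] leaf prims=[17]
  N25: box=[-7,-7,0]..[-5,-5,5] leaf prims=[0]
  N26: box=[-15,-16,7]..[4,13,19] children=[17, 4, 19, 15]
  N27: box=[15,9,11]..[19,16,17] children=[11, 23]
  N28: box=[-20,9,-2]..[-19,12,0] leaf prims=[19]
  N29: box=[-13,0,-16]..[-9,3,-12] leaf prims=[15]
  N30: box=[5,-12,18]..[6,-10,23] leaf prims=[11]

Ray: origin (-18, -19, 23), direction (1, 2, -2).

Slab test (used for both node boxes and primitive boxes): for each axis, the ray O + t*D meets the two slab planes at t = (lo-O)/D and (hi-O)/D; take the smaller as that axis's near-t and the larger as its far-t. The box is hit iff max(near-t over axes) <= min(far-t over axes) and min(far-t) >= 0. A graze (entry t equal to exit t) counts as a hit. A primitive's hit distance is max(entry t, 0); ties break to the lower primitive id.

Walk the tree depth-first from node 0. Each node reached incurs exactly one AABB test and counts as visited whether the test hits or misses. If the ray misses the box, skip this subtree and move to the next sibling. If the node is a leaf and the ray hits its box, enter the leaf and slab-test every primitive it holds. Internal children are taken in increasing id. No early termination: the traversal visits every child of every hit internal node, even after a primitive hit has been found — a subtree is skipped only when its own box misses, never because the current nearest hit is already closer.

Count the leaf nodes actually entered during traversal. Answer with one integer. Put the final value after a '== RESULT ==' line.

Trace the traversal:
N0 x:[-2,37] y:[3/2,21] z:[0,20] -> hit [3/2,20], descend [1, 5, 9, 26]
  N1 x:[-2,31] y:[19/2,21] z:[23/2,39/2] -> hit [23/2,39/2], descend [8, 10, 28, 29]
    N8 x:[16,31] y:[11,21] z:[33/2,19] -> hit [33/2,19], descend [16, 22]
      N16 x:[16,18] y:[37/2,21] z:[33/2,19] -> miss, prune
      N22 x:[26,31] y:[11,23/2] z:[35/2,19] -> miss, prune
    N10 x:[9,15] y:[23/2,13] z:[27/2,14] -> miss, prune
    N28 x:[-2,-1] y:[14,31/2] z:[23/2,25/2] -> miss, prune
    N29 x:[5,9] y:[19/2,11] z:[35/2,39/2] -> miss, prune
  N5 x:[0,25] y:[4,21/2] z:[9,20] -> hit [9,21/2], descend [2, 7, 12, 20]
    N2 x:[11,25] y:[6,21/2] z:[9,39/2] -> miss, prune
    N7 x:[21,25] y:[17/2,21/2] z:[18,37/2] -> miss, prune
    N12 x:[3,8] y:[4,5] z:[17,37/2] -> miss, prune
    N20 x:[0,6] y:[6,17/2] z:[17,20] -> miss, prune
  N9 x:[21,37] y:[7/2,37/2] z:[0,15/2] -> miss, prune
  N26 x:[3,22] y:[3/2,16] z:[2,8] -> hit [3,8], descend [4, 15, 17, 19]
    N4 x:[4,6] y:[8,9] z:[3,7/2] -> miss, prune
    N15 x:[9,22] y:[19/2,15] z:[7/2,6] -> miss, prune
    N17 x:[13,18] y:[3/2,4] z:[11/2,8] -> miss, prune
    N19 x:[3,4] y:[31/2,16] z:[2,4] -> miss, prune

Summary -> nodes [0, 1, 8, 16, 22, 10, 28, 29, 5, 2, 7, 12, 20, 9, 26, 4, 15, 17, 19]; box-tests=19; leaf-entries=0; first=miss

== RESULT ==
0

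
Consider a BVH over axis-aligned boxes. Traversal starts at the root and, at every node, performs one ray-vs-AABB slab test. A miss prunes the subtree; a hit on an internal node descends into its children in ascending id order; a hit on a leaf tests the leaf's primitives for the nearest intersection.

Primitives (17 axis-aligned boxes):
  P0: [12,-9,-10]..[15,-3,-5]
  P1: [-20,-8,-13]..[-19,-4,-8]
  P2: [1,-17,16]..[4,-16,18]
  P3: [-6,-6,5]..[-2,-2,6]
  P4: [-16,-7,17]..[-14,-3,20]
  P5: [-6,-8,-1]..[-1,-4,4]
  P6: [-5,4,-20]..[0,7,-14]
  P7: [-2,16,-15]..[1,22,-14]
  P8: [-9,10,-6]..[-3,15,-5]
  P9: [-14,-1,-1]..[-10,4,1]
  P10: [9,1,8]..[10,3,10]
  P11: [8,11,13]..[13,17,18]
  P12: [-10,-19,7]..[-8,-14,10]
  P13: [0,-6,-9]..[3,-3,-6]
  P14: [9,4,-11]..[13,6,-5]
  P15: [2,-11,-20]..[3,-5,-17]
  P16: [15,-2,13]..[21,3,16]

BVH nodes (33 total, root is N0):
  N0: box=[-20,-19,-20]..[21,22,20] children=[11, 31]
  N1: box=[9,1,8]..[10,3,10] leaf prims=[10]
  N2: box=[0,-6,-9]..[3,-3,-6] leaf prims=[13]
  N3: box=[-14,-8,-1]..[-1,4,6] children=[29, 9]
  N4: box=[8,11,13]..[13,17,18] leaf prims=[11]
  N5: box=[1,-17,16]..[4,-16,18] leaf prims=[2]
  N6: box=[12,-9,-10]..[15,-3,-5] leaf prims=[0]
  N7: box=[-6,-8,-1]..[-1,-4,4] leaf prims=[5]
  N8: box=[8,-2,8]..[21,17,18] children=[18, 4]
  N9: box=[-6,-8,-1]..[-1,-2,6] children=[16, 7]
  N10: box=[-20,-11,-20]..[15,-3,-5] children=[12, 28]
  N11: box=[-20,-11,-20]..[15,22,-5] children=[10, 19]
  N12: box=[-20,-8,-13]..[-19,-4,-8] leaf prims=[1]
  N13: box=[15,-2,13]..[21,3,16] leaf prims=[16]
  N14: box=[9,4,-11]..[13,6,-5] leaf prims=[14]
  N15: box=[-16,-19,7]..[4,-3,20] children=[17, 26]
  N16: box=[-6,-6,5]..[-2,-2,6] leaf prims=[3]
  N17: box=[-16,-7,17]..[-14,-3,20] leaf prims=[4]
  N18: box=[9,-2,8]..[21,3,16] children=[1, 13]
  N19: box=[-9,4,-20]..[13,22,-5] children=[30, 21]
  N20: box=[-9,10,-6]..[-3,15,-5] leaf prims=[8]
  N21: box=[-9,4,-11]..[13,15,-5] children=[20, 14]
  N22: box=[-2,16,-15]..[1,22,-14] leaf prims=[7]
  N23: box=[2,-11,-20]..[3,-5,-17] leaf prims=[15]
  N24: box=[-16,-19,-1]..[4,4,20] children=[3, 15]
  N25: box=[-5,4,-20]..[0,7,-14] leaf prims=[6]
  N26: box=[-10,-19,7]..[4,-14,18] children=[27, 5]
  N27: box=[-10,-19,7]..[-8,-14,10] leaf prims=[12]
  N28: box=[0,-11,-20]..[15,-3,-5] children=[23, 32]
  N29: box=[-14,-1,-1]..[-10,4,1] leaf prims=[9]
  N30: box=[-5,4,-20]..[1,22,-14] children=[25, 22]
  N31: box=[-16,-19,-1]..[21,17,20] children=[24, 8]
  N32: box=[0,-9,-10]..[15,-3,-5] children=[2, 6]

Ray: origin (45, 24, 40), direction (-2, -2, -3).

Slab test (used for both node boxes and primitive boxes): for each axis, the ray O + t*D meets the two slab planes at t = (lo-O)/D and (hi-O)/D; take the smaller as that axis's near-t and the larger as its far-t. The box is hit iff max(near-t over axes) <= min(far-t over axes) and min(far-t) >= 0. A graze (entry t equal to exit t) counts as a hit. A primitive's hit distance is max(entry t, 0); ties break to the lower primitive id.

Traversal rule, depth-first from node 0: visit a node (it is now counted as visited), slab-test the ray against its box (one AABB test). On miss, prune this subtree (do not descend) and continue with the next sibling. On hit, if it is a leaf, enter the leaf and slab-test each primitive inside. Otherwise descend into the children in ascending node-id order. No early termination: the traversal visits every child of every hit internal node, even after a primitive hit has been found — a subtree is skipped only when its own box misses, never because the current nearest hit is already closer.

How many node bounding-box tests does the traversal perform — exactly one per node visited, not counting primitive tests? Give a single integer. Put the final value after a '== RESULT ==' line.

Walk:
N0 x:[12,65/2] y:[1,43/2] z:[20/3,20] -> hit [12,20], descend [11, 31]
  N11 x:[15,65/2] y:[1,35/2] z:[15,20] -> hit [15,35/2], descend [10, 19]
    N10 x:[15,65/2] y:[27/2,35/2] z:[15,20] -> hit [15,35/2], descend [12, 28]
      N12 x:[32,65/2] y:[14,16] z:[16,53/3] -> miss, prune
      N28 x:[15,45/2] y:[27/2,35/2] z:[15,20] -> hit [15,35/2], descend [23, 32]
        N23 x:[21,43/2] y:[29/2,35/2] z:[19,20] -> miss, prune
        N32 x:[15,45/2] y:[27/2,33/2] z:[15,50/3] -> hit [15,33/2], descend [2, 6]
          N2 x:[21,45/2] y:[27/2,15] z:[46/3,49/3] -> miss, prune
          N6 x:[15,33/2] y:[27/2,33/2] z:[15,50/3] -> hit [15,33/2] leaf, test {P0@t=15}
    N19 x:[16,27] y:[1,10] z:[15,20] -> miss, prune
  N31 x:[12,61/2] y:[7/2,43/2] z:[20/3,41/3] -> hit [12,41/3], descend [8, 24]
    N8 x:[12,37/2] y:[7/2,13] z:[22/3,32/3] -> miss, prune
    N24 x:[41/2,61/2] y:[10,43/2] z:[20/3,41/3] -> miss, prune

Summary -> nodes [0, 11, 10, 12, 28, 23, 32, 2, 6, 19, 31, 8, 24]; box-tests=13; leaf-entries=1; first=P0

== RESULT ==
13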